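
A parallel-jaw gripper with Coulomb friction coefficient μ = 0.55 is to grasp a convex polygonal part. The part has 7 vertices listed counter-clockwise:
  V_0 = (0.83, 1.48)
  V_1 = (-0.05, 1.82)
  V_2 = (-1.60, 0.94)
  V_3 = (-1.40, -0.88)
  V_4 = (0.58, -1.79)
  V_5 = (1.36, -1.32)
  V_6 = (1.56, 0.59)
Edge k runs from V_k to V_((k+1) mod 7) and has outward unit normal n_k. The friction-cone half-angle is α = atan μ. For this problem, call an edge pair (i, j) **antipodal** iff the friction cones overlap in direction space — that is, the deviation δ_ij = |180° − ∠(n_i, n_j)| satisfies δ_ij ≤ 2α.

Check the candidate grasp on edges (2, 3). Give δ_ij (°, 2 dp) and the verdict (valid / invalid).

α = atan 0.55 = 28.81°;  2α = 57.62°
edge 2: e_2 = (+0.20, -1.82);  n_2 = (-0.9940, -0.1092)
edge 3: e_3 = (+1.98, -0.91);  n_3 = (-0.4176, -0.9086)
∠(n_2, n_3) = 59.05°
δ = |180° − 59.05°| = 120.95°
120.95° > 2α = 57.62°  →  invalid

δ = 120.95°, invalid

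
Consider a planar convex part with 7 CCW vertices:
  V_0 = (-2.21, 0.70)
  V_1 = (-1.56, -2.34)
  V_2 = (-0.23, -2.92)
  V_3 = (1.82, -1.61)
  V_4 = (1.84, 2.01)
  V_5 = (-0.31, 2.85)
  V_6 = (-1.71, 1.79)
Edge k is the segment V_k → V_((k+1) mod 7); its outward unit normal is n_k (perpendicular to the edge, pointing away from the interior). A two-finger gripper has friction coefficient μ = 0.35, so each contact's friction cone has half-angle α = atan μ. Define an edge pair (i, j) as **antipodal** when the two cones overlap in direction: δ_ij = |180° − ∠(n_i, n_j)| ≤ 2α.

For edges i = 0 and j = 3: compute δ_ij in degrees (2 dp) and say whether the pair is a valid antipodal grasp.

δ = 12.39°, valid

α = atan 0.35 = 19.29°;  2α = 38.58°
edge 0: e_0 = (+0.65, -3.04);  n_0 = (-0.9779, -0.2091)
edge 3: e_3 = (+0.02, +3.62);  n_3 = (+1.0000, -0.0055)
∠(n_0, n_3) = 167.61°
δ = |180° − 167.61°| = 12.39°
12.39° ≤ 2α = 38.58°  →  valid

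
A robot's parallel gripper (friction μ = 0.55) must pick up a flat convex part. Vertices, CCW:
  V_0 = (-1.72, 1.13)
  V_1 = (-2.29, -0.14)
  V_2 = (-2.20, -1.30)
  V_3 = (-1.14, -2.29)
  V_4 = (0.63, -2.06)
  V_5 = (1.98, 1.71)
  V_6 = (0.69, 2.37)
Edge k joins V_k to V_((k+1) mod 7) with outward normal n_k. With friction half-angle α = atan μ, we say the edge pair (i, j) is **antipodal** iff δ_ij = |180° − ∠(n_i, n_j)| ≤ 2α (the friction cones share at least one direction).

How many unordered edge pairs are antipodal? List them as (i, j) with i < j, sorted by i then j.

count = 6; pairs: (0,4), (1,4), (2,5), (3,5), (3,6), (4,6)

α = atan 0.55 = 28.81°;  2α = 57.62°
n_0 = (-0.9123, +0.4095)
n_1 = (-0.9970, -0.0774)
n_2 = (-0.6826, -0.7308)
n_3 = (+0.1289, -0.9917)
n_4 = (+0.9415, -0.3371)
n_5 = (+0.4555, +0.8902)
n_6 = (-0.4575, +0.8892)
  (0,1): δ = 151.39°  ·
  (0,2): δ = 108.87°  ·
  (0,3): δ = 58.42°  ·
  (0,4): δ = 4.47°  ✓
  (0,5): δ = 87.08°  ·
  (0,6): δ = 141.40°  ·
  (1,2): δ = 137.48°  ·
  (1,3): δ = 87.03°  ·
  (1,4): δ = 24.14°  ✓
  (1,5): δ = 58.47°  ·
  (1,6): δ = 112.79°  ·
  (2,3): δ = 129.55°  ·
  (2,4): δ = 66.66°  ·
  (2,5): δ = 15.95°  ✓
  (2,6): δ = 70.27°  ·
  (3,4): δ = 117.11°  ·
  (3,5): δ = 34.50°  ✓
  (3,6): δ = 19.82°  ✓
  (4,5): δ = 97.39°  ·
  (4,6): δ = 43.07°  ✓
  (5,6): δ = 125.68°  ·
antipodal pairs: 6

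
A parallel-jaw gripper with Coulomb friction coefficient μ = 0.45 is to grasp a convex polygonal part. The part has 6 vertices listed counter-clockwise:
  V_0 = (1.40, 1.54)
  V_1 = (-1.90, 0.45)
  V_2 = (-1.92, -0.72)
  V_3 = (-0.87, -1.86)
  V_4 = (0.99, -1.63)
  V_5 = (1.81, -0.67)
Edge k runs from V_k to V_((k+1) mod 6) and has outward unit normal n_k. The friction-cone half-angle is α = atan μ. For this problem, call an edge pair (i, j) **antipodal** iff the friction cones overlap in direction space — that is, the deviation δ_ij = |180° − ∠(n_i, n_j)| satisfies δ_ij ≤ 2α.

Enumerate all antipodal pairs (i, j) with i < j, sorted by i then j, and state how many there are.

α = atan 0.45 = 24.23°;  2α = 48.46°
n_0 = (-0.3136, +0.9495)
n_1 = (-0.9999, +0.0171)
n_2 = (-0.7355, -0.6775)
n_3 = (+0.1227, -0.9924)
n_4 = (+0.7604, -0.6495)
n_5 = (+0.9832, +0.1824)
  (0,1): δ = 109.26°  ·
  (0,2): δ = 65.63°  ·
  (0,3): δ = 11.23°  ✓
  (0,4): δ = 31.22°  ✓
  (0,5): δ = 82.23°  ·
  (1,2): δ = 136.37°  ·
  (1,3): δ = 81.97°  ·
  (1,4): δ = 39.52°  ✓
  (1,5): δ = 11.49°  ✓
  (2,3): δ = 125.60°  ·
  (2,4): δ = 83.15°  ·
  (2,5): δ = 32.14°  ✓
  (3,4): δ = 137.55°  ·
  (3,5): δ = 86.54°  ·
  (4,5): δ = 128.99°  ·
antipodal pairs: 5

count = 5; pairs: (0,3), (0,4), (1,4), (1,5), (2,5)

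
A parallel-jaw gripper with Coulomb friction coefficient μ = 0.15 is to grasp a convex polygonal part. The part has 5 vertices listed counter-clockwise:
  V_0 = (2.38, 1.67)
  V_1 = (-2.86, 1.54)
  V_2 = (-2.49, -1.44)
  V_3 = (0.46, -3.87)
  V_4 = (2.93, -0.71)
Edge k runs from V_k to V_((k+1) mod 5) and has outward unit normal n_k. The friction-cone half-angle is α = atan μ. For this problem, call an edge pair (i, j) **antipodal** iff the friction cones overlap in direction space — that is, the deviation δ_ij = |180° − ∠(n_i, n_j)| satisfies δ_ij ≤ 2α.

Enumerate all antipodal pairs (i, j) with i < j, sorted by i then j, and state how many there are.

α = atan 0.15 = 8.53°;  2α = 17.06°
n_0 = (-0.0248, +0.9997)
n_1 = (-0.9924, -0.1232)
n_2 = (-0.6358, -0.7719)
n_3 = (+0.7879, -0.6158)
n_4 = (+0.9743, +0.2252)
  (0,1): δ = 84.34°  ·
  (0,2): δ = 40.90°  ·
  (0,3): δ = 50.57°  ·
  (0,4): δ = 101.59°  ·
  (1,2): δ = 136.56°  ·
  (1,3): δ = 45.09°  ·
  (1,4): δ = 5.93°  ✓
  (2,3): δ = 88.53°  ·
  (2,4): δ = 37.51°  ·
  (3,4): δ = 128.97°  ·
antipodal pairs: 1

count = 1; pairs: (1,4)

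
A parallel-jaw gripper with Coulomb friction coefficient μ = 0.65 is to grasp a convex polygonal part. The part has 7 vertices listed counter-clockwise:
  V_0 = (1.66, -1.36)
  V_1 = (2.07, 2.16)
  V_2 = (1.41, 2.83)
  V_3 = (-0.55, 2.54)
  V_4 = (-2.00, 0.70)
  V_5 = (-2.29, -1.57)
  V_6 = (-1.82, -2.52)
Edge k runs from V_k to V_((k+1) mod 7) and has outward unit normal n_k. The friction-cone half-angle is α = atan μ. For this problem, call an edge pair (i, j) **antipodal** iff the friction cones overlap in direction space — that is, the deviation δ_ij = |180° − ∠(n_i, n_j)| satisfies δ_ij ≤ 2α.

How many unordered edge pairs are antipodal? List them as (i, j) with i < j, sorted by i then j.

α = atan 0.65 = 33.02°;  2α = 66.05°
n_0 = (+0.9933, -0.1157)
n_1 = (+0.7124, +0.7018)
n_2 = (-0.1464, +0.9892)
n_3 = (-0.7854, +0.6190)
n_4 = (-0.9919, +0.1267)
n_5 = (-0.8963, -0.4434)
n_6 = (+0.3162, -0.9487)
  (0,1): δ = 128.79°  ·
  (0,2): δ = 74.94°  ·
  (0,3): δ = 31.60°  ✓
  (0,4): δ = 0.64°  ✓
  (0,5): δ = 32.97°  ✓
  (0,6): δ = 115.08°  ·
  (1,2): δ = 126.15°  ·
  (1,3): δ = 82.81°  ·
  (1,4): δ = 51.85°  ✓
  (1,5): δ = 18.25°  ✓
  (1,6): δ = 63.87°  ✓
  (2,3): δ = 136.66°  ·
  (2,4): δ = 105.70°  ·
  (2,5): δ = 72.09°  ·
  (2,6): δ = 10.02°  ✓
  (3,4): δ = 149.04°  ·
  (3,5): δ = 115.44°  ·
  (3,6): δ = 33.33°  ✓
  (4,5): δ = 146.40°  ·
  (4,6): δ = 64.28°  ✓
  (5,6): δ = 97.89°  ·
antipodal pairs: 9

count = 9; pairs: (0,3), (0,4), (0,5), (1,4), (1,5), (1,6), (2,6), (3,6), (4,6)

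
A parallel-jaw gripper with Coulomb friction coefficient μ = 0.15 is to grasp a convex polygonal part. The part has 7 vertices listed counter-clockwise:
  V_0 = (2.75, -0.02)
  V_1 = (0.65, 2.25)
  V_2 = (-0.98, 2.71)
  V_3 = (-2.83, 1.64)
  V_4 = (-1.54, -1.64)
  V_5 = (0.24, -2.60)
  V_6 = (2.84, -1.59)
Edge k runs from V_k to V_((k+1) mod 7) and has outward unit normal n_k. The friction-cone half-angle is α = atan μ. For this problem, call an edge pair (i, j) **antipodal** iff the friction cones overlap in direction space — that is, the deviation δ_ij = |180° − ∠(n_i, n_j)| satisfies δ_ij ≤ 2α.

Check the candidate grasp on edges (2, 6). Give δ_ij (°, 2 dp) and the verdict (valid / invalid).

δ = 63.24°, invalid

α = atan 0.15 = 8.53°;  2α = 17.06°
edge 2: e_2 = (-1.85, -1.07);  n_2 = (-0.5007, +0.8656)
edge 6: e_6 = (-0.09, +1.57);  n_6 = (+0.9984, +0.0572)
∠(n_2, n_6) = 116.76°
δ = |180° − 116.76°| = 63.24°
63.24° > 2α = 17.06°  →  invalid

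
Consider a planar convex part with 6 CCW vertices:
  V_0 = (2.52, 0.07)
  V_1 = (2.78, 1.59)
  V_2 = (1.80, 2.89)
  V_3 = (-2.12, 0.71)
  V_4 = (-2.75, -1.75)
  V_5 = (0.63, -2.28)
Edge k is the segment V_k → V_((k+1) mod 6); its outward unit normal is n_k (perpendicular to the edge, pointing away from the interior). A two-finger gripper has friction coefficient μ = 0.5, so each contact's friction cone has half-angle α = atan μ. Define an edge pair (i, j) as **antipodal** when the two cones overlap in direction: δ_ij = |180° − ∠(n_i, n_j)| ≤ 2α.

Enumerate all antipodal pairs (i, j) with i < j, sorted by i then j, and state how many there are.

count = 7; pairs: (0,2), (0,3), (1,3), (1,4), (2,4), (2,5), (3,5)

α = atan 0.5 = 26.57°;  2α = 53.13°
n_0 = (+0.9857, -0.1686)
n_1 = (+0.7985, +0.6020)
n_2 = (-0.4860, +0.8739)
n_3 = (-0.9687, +0.2481)
n_4 = (-0.1549, -0.9879)
n_5 = (+0.7792, -0.6267)
  (0,1): δ = 133.28°  ·
  (0,2): δ = 51.21°  ✓
  (0,3): δ = 4.66°  ✓
  (0,4): δ = 90.79°  ·
  (0,5): δ = 150.90°  ·
  (1,2): δ = 97.93°  ·
  (1,3): δ = 51.38°  ✓
  (1,4): δ = 44.08°  ✓
  (1,5): δ = 104.18°  ·
  (2,3): δ = 133.44°  ·
  (2,4): δ = 37.99°  ✓
  (2,5): δ = 22.11°  ✓
  (3,4): δ = 84.55°  ·
  (3,5): δ = 24.44°  ✓
  (4,5): δ = 119.90°  ·
antipodal pairs: 7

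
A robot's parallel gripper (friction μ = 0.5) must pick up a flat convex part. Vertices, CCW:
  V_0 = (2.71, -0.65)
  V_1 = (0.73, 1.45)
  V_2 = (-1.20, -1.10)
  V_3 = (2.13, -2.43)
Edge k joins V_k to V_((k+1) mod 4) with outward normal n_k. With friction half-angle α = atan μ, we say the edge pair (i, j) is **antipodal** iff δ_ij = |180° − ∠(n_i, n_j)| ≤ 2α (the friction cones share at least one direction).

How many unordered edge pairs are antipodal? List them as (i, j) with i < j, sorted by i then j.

α = atan 0.5 = 26.57°;  2α = 53.13°
n_0 = (+0.7276, +0.6860)
n_1 = (-0.7974, +0.6035)
n_2 = (-0.3709, -0.9287)
n_3 = (+0.9508, -0.3098)
  (0,1): δ = 80.44°  ·
  (0,2): δ = 24.91°  ✓
  (0,3): δ = 118.64°  ·
  (1,2): δ = 74.65°  ·
  (1,3): δ = 19.07°  ✓
  (2,3): δ = 86.28°  ·
antipodal pairs: 2

count = 2; pairs: (0,2), (1,3)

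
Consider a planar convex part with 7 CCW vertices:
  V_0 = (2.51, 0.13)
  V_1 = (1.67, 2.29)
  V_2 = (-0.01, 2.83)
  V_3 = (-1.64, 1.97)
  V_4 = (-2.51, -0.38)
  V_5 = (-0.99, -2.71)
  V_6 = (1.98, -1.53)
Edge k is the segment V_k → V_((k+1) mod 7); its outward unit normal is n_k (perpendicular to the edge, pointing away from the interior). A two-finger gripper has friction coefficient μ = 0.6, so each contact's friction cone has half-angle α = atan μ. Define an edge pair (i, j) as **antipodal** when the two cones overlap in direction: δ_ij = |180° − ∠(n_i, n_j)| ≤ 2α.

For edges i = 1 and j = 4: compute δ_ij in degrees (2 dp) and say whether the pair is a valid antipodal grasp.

δ = 39.06°, valid

α = atan 0.6 = 30.96°;  2α = 61.93°
edge 1: e_1 = (-1.68, +0.54);  n_1 = (+0.3060, +0.9520)
edge 4: e_4 = (+1.52, -2.33);  n_4 = (-0.8375, -0.5464)
∠(n_1, n_4) = 140.94°
δ = |180° − 140.94°| = 39.06°
39.06° ≤ 2α = 61.93°  →  valid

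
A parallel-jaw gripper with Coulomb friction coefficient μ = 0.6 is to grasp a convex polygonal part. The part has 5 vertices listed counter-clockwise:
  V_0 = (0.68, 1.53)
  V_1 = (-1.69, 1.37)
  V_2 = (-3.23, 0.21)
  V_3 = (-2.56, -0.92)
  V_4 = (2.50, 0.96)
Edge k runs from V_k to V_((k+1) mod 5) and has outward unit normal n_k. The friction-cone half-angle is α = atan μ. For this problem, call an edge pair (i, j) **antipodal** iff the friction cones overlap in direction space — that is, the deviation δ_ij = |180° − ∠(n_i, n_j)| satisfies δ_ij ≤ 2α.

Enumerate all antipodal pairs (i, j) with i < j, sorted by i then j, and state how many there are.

count = 4; pairs: (0,3), (1,3), (2,4), (3,4)

α = atan 0.6 = 30.96°;  2α = 61.93°
n_0 = (-0.0674, +0.9977)
n_1 = (-0.6017, +0.7988)
n_2 = (-0.8602, -0.5100)
n_3 = (+0.3483, -0.9374)
n_4 = (+0.2989, +0.9543)
  (0,1): δ = 146.87°  ·
  (0,2): δ = 63.20°  ·
  (0,3): δ = 16.52°  ✓
  (0,4): δ = 158.75°  ·
  (1,2): δ = 96.32°  ·
  (1,3): δ = 16.61°  ✓
  (1,4): δ = 125.62°  ·
  (2,3): δ = 100.28°  ·
  (2,4): δ = 41.95°  ✓
  (3,4): δ = 37.77°  ✓
antipodal pairs: 4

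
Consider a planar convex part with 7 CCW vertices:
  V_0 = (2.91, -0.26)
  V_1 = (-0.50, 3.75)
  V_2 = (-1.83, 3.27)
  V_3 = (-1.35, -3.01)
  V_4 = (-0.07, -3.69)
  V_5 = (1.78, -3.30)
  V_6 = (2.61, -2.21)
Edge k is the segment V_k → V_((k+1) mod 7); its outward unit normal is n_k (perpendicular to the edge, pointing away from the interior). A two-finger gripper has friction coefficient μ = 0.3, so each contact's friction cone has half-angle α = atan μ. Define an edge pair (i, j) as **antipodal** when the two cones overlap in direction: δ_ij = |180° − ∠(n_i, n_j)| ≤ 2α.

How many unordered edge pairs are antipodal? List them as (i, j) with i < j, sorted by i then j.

count = 4; pairs: (0,3), (1,4), (1,5), (2,6)

α = atan 0.3 = 16.70°;  2α = 33.40°
n_0 = (+0.7618, +0.6478)
n_1 = (-0.3395, +0.9406)
n_2 = (-0.9971, -0.0762)
n_3 = (-0.4692, -0.8831)
n_4 = (+0.2063, -0.9785)
n_5 = (+0.7956, -0.6058)
n_6 = (+0.9884, -0.1521)
  (0,1): δ = 110.53°  ·
  (0,2): δ = 36.01°  ·
  (0,3): δ = 21.64°  ✓
  (0,4): δ = 61.53°  ·
  (0,5): δ = 102.33°  ·
  (0,6): δ = 130.88°  ·
  (1,2): δ = 105.47°  ·
  (1,3): δ = 47.82°  ·
  (1,4): δ = 7.94°  ✓
  (1,5): δ = 32.87°  ✓
  (1,6): δ = 61.41°  ·
  (2,3): δ = 122.35°  ·
  (2,4): δ = 82.47°  ·
  (2,5): δ = 41.66°  ·
  (2,6): δ = 13.12°  ✓
  (3,4): δ = 140.12°  ·
  (3,5): δ = 99.31°  ·
  (3,6): δ = 70.77°  ·
  (4,5): δ = 139.19°  ·
  (4,6): δ = 110.65°  ·
  (5,6): δ = 151.46°  ·
antipodal pairs: 4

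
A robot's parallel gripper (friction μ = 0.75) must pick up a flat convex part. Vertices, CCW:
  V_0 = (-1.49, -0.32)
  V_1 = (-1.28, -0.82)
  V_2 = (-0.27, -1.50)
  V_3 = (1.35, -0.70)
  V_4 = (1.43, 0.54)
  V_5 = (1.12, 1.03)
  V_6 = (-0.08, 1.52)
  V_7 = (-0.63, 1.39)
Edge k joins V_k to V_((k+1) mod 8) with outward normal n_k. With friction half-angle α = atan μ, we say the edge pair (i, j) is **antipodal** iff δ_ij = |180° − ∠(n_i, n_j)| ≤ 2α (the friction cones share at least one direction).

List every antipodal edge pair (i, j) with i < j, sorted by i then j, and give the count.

count = 13; pairs: (0,3), (0,4), (0,5), (1,3), (1,4), (1,5), (1,6), (2,5), (2,6), (2,7), (3,6), (3,7), (4,7)

α = atan 0.75 = 36.87°;  2α = 73.74°
n_0 = (-0.9220, -0.3872)
n_1 = (-0.5585, -0.8295)
n_2 = (+0.4428, -0.8966)
n_3 = (+0.9979, -0.0644)
n_4 = (+0.8451, +0.5346)
n_5 = (+0.3780, +0.9258)
n_6 = (-0.2300, +0.9732)
n_7 = (-0.8934, +0.4493)
  (0,1): δ = 146.73°  ·
  (0,2): δ = 86.50°  ·
  (0,3): δ = 26.47°  ✓
  (0,4): δ = 9.54°  ✓
  (0,5): δ = 45.01°  ✓
  (0,6): δ = 80.52°  ·
  (0,7): δ = 130.52°  ·
  (1,2): δ = 119.77°  ·
  (1,3): δ = 59.74°  ✓
  (1,4): δ = 23.73°  ✓
  (1,5): δ = 11.74°  ✓
  (1,6): δ = 47.25°  ✓
  (1,7): δ = 97.25°  ·
  (2,3): δ = 119.97°  ·
  (2,4): δ = 83.96°  ·
  (2,5): δ = 48.49°  ✓
  (2,6): δ = 12.98°  ✓
  (2,7): δ = 37.02°  ✓
  (3,4): δ = 143.99°  ·
  (3,5): δ = 108.52°  ·
  (3,6): δ = 73.01°  ✓
  (3,7): δ = 23.01°  ✓
  (4,5): δ = 144.53°  ·
  (4,6): δ = 109.02°  ·
  (4,7): δ = 59.02°  ✓
  (5,6): δ = 144.49°  ·
  (5,7): δ = 94.49°  ·
  (6,7): δ = 130.00°  ·
antipodal pairs: 13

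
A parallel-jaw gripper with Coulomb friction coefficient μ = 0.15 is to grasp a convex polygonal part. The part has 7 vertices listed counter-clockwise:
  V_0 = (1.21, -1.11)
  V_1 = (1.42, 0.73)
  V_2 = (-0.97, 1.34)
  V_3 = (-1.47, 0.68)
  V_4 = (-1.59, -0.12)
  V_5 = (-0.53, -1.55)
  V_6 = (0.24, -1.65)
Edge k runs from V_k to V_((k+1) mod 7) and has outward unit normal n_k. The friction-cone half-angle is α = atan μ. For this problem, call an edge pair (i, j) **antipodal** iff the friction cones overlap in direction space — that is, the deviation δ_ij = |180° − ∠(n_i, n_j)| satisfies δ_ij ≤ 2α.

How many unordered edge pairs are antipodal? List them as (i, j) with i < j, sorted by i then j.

α = atan 0.15 = 8.53°;  2α = 17.06°
n_0 = (+0.9936, -0.1134)
n_1 = (+0.2473, +0.9689)
n_2 = (-0.7971, +0.6039)
n_3 = (-0.9889, +0.1483)
n_4 = (-0.8034, -0.5955)
n_5 = (-0.1288, -0.9917)
n_6 = (+0.4864, -0.8737)
  (0,1): δ = 97.81°  ·
  (0,2): δ = 30.64°  ·
  (0,3): δ = 2.02°  ✓
  (0,4): δ = 43.06°  ·
  (0,5): δ = 89.11°  ·
  (0,6): δ = 125.62°  ·
  (1,2): δ = 112.83°  ·
  (1,3): δ = 84.21°  ·
  (1,4): δ = 39.13°  ·
  (1,5): δ = 6.92°  ✓
  (1,6): δ = 43.42°  ·
  (2,3): δ = 151.38°  ·
  (2,4): δ = 106.31°  ·
  (2,5): δ = 60.25°  ·
  (2,6): δ = 23.75°  ·
  (3,4): δ = 134.92°  ·
  (3,5): δ = 88.87°  ·
  (3,6): δ = 52.36°  ·
  (4,5): δ = 133.95°  ·
  (4,6): δ = 97.44°  ·
  (5,6): δ = 143.50°  ·
antipodal pairs: 2

count = 2; pairs: (0,3), (1,5)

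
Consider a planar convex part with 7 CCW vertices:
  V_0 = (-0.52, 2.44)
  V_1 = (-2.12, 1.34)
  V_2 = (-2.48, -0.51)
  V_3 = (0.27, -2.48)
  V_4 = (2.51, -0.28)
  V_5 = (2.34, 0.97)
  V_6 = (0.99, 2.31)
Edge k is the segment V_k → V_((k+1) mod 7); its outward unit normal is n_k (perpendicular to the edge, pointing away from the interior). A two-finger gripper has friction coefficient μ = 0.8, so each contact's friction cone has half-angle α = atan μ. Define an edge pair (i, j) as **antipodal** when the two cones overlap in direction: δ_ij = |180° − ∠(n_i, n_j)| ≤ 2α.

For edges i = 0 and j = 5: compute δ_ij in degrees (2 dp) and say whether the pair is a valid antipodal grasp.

δ = 100.70°, invalid

α = atan 0.8 = 38.66°;  2α = 77.32°
edge 0: e_0 = (-1.60, -1.10);  n_0 = (-0.5665, +0.8240)
edge 5: e_5 = (-1.35, +1.34);  n_5 = (+0.7045, +0.7097)
∠(n_0, n_5) = 79.30°
δ = |180° − 79.30°| = 100.70°
100.70° > 2α = 77.32°  →  invalid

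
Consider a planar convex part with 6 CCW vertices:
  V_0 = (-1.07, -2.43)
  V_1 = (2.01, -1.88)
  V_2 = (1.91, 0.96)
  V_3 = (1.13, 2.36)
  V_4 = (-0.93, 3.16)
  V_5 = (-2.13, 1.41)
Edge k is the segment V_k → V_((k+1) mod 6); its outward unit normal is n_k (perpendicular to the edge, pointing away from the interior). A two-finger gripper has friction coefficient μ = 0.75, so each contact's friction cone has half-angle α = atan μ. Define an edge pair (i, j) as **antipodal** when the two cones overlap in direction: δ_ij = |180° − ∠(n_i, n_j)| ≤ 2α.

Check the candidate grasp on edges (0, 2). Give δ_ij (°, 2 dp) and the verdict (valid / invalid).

δ = 71.00°, valid

α = atan 0.75 = 36.87°;  2α = 73.74°
edge 0: e_0 = (+3.08, +0.55);  n_0 = (+0.1758, -0.9844)
edge 2: e_2 = (-0.78, +1.40);  n_2 = (+0.8736, +0.4867)
∠(n_0, n_2) = 109.00°
δ = |180° − 109.00°| = 71.00°
71.00° ≤ 2α = 73.74°  →  valid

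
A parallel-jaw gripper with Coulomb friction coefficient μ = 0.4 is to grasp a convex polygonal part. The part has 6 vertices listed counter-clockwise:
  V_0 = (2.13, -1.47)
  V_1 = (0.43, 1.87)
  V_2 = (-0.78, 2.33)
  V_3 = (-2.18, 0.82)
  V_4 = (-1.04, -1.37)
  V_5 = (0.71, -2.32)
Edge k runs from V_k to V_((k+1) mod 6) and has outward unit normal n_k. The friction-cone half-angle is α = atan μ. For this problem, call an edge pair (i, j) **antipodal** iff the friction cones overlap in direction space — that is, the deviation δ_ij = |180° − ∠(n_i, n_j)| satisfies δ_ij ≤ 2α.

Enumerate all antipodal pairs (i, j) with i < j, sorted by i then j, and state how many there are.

α = atan 0.4 = 21.80°;  2α = 43.60°
n_0 = (+0.8912, +0.4536)
n_1 = (+0.3554, +0.9347)
n_2 = (-0.7333, +0.6799)
n_3 = (-0.8870, -0.4617)
n_4 = (-0.4771, -0.8789)
n_5 = (+0.5136, -0.8580)
  (0,1): δ = 137.79°  ·
  (0,2): δ = 69.81°  ·
  (0,3): δ = 0.52°  ✓
  (0,4): δ = 34.53°  ✓
  (0,5): δ = 93.93°  ·
  (1,2): δ = 112.02°  ·
  (1,3): δ = 41.69°  ✓
  (1,4): δ = 7.68°  ✓
  (1,5): δ = 51.72°  ·
  (2,3): δ = 109.67°  ·
  (2,4): δ = 75.66°  ·
  (2,5): δ = 16.26°  ✓
  (3,4): δ = 145.99°  ·
  (3,5): δ = 86.59°  ·
  (4,5): δ = 120.60°  ·
antipodal pairs: 5

count = 5; pairs: (0,3), (0,4), (1,3), (1,4), (2,5)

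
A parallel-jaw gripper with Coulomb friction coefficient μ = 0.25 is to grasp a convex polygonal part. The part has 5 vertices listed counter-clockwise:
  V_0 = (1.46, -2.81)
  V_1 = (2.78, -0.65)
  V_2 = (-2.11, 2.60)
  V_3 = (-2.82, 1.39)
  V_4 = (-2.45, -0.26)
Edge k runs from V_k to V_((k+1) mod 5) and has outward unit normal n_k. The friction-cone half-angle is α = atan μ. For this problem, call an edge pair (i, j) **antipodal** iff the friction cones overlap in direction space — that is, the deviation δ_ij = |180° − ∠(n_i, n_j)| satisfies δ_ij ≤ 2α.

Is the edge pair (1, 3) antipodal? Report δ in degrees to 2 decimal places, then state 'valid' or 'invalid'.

α = atan 0.25 = 14.04°;  2α = 28.07°
edge 1: e_1 = (-4.89, +3.25);  n_1 = (+0.5535, +0.8328)
edge 3: e_3 = (+0.37, -1.65);  n_3 = (-0.9758, -0.2188)
∠(n_1, n_3) = 136.25°
δ = |180° − 136.25°| = 43.75°
43.75° > 2α = 28.07°  →  invalid

δ = 43.75°, invalid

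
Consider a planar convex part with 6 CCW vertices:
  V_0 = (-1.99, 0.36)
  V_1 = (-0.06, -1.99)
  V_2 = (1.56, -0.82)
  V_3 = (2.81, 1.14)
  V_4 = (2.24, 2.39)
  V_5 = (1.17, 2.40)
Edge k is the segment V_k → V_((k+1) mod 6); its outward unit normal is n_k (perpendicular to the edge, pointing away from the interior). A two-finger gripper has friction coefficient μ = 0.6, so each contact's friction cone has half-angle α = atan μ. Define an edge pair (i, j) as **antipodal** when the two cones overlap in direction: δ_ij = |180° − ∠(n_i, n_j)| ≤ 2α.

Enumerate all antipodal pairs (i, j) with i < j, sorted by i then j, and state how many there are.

count = 6; pairs: (0,3), (0,4), (1,4), (1,5), (2,4), (2,5)

α = atan 0.6 = 30.96°;  2α = 61.93°
n_0 = (-0.7728, -0.6347)
n_1 = (+0.5855, -0.8107)
n_2 = (+0.8431, -0.5377)
n_3 = (+0.9099, +0.4149)
n_4 = (+0.0093, +1.0000)
n_5 = (-0.5424, +0.8401)
  (0,1): δ = 93.56°  ·
  (0,2): δ = 71.92°  ·
  (0,3): δ = 14.88°  ✓
  (0,4): δ = 50.07°  ✓
  (0,5): δ = 83.45°  ·
  (1,2): δ = 158.37°  ·
  (1,3): δ = 101.32°  ·
  (1,4): δ = 36.37°  ✓
  (1,5): δ = 2.99°  ✓
  (2,3): δ = 122.96°  ·
  (2,4): δ = 58.01°  ✓
  (2,5): δ = 24.63°  ✓
  (3,4): δ = 115.05°  ·
  (3,5): δ = 81.67°  ·
  (4,5): δ = 146.62°  ·
antipodal pairs: 6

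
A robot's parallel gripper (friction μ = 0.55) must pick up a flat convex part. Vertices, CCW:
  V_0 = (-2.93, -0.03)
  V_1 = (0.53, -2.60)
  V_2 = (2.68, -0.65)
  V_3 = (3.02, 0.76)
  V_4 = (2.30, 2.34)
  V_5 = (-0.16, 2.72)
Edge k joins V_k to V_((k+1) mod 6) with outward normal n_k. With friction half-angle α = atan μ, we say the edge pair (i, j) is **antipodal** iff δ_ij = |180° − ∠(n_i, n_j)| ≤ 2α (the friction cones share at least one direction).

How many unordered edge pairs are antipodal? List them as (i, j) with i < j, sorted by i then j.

α = atan 0.55 = 28.81°;  2α = 57.62°
n_0 = (-0.5963, -0.8028)
n_1 = (+0.6718, -0.7407)
n_2 = (+0.9721, -0.2344)
n_3 = (+0.9100, +0.4147)
n_4 = (+0.1527, +0.9883)
n_5 = (-0.7045, +0.7097)
  (0,1): δ = 101.19°  ·
  (0,2): δ = 66.95°  ·
  (0,3): δ = 28.90°  ✓
  (0,4): δ = 27.82°  ✓
  (0,5): δ = 81.40°  ·
  (1,2): δ = 145.76°  ·
  (1,3): δ = 107.71°  ·
  (1,4): δ = 50.99°  ✓
  (1,5): δ = 2.59°  ✓
  (2,3): δ = 141.94°  ·
  (2,4): δ = 85.22°  ·
  (2,5): δ = 31.65°  ✓
  (3,4): δ = 123.28°  ·
  (3,5): δ = 69.71°  ·
  (4,5): δ = 126.43°  ·
antipodal pairs: 5

count = 5; pairs: (0,3), (0,4), (1,4), (1,5), (2,5)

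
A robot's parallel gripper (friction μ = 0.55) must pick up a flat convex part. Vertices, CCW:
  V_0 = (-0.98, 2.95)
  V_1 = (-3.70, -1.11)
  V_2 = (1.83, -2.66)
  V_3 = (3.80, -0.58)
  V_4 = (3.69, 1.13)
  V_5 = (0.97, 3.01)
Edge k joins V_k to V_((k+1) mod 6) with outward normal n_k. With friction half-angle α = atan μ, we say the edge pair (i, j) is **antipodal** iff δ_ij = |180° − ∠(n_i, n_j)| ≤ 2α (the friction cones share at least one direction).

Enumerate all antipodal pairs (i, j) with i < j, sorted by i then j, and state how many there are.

α = atan 0.55 = 28.81°;  2α = 57.62°
n_0 = (-0.8308, +0.5566)
n_1 = (-0.2699, -0.9629)
n_2 = (+0.7260, -0.6876)
n_3 = (+0.9979, +0.0642)
n_4 = (+0.5686, +0.8226)
n_5 = (-0.0308, +0.9995)
  (0,1): δ = 71.84°  ·
  (0,2): δ = 9.62°  ✓
  (0,3): δ = 37.50°  ✓
  (0,4): δ = 89.17°  ·
  (0,5): δ = 125.58°  ·
  (1,2): δ = 117.79°  ·
  (1,3): δ = 70.66°  ·
  (1,4): δ = 18.99°  ✓
  (1,5): δ = 17.42°  ✓
  (2,3): δ = 132.88°  ·
  (2,4): δ = 81.21°  ·
  (2,5): δ = 44.79°  ✓
  (3,4): δ = 128.33°  ·
  (3,5): δ = 91.92°  ·
  (4,5): δ = 143.59°  ·
antipodal pairs: 5

count = 5; pairs: (0,2), (0,3), (1,4), (1,5), (2,5)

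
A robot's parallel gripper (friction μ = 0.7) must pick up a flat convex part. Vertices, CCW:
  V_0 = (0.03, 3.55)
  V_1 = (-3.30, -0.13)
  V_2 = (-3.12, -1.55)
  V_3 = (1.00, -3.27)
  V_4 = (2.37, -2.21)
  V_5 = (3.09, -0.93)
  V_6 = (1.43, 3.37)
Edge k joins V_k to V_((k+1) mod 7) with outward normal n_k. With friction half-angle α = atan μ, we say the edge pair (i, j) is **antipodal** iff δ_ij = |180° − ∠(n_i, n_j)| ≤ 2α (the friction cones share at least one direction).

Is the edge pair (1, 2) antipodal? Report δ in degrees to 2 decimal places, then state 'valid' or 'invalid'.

α = atan 0.7 = 34.99°;  2α = 69.98°
edge 1: e_1 = (+0.18, -1.42);  n_1 = (-0.9921, -0.1258)
edge 2: e_2 = (+4.12, -1.72);  n_2 = (-0.3853, -0.9228)
∠(n_1, n_2) = 60.12°
δ = |180° − 60.12°| = 119.88°
119.88° > 2α = 69.98°  →  invalid

δ = 119.88°, invalid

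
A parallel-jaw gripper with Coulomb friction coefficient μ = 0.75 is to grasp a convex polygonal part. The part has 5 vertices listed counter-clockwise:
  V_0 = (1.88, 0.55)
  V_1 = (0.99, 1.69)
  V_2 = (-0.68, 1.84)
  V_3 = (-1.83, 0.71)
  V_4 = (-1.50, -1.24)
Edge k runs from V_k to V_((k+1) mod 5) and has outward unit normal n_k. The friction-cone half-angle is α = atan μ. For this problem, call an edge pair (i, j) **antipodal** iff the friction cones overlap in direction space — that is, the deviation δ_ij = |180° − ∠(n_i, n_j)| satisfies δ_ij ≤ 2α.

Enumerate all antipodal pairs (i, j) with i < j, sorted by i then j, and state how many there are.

α = atan 0.75 = 36.87°;  2α = 73.74°
n_0 = (+0.7882, +0.6154)
n_1 = (+0.0895, +0.9960)
n_2 = (-0.7009, +0.7133)
n_3 = (-0.9860, -0.1669)
n_4 = (+0.4680, -0.8837)
  (0,1): δ = 133.11°  ·
  (0,2): δ = 83.48°  ·
  (0,3): δ = 28.37°  ✓
  (0,4): δ = 79.93°  ·
  (1,2): δ = 130.37°  ·
  (1,3): δ = 75.26°  ·
  (1,4): δ = 33.04°  ✓
  (2,3): δ = 124.89°  ·
  (2,4): δ = 16.59°  ✓
  (3,4): δ = 71.70°  ✓
antipodal pairs: 4

count = 4; pairs: (0,3), (1,4), (2,4), (3,4)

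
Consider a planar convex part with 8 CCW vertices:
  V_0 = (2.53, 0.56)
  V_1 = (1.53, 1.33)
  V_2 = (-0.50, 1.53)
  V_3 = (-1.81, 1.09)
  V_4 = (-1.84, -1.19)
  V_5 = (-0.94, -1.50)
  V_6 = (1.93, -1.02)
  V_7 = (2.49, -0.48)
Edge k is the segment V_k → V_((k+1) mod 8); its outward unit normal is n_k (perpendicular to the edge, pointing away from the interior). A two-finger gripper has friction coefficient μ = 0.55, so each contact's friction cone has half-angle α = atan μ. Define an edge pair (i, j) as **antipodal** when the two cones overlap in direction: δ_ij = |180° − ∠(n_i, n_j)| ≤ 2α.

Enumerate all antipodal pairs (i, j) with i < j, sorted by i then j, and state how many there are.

count = 11; pairs: (0,3), (0,4), (0,5), (1,4), (1,5), (1,6), (2,4), (2,5), (2,6), (3,6), (3,7)

α = atan 0.55 = 28.81°;  2α = 57.62°
n_0 = (+0.6101, +0.7923)
n_1 = (+0.0980, +0.9952)
n_2 = (-0.3184, +0.9480)
n_3 = (-0.9999, +0.0132)
n_4 = (-0.3257, -0.9455)
n_5 = (+0.1650, -0.9863)
n_6 = (+0.6941, -0.7198)
n_7 = (+0.9993, -0.0384)
  (0,1): δ = 148.03°  ·
  (0,2): δ = 123.84°  ·
  (0,3): δ = 53.16°  ✓
  (0,4): δ = 18.59°  ✓
  (0,5): δ = 47.09°  ✓
  (0,6): δ = 81.55°  ·
  (0,7): δ = 125.39°  ·
  (1,2): δ = 155.81°  ·
  (1,3): δ = 85.13°  ·
  (1,4): δ = 13.38°  ✓
  (1,5): δ = 15.12°  ✓
  (1,6): δ = 49.59°  ✓
  (1,7): δ = 93.42°  ·
  (2,3): δ = 109.32°  ·
  (2,4): δ = 37.57°  ✓
  (2,5): δ = 9.07°  ✓
  (2,6): δ = 25.39°  ✓
  (2,7): δ = 69.23°  ·
  (3,4): δ = 108.25°  ·
  (3,5): δ = 79.75°  ·
  (3,6): δ = 45.29°  ✓
  (3,7): δ = 1.45°  ✓
  (4,5): δ = 151.50°  ·
  (4,6): δ = 117.04°  ·
  (4,7): δ = 73.20°  ·
  (5,6): δ = 145.54°  ·
  (5,7): δ = 101.70°  ·
  (6,7): δ = 136.16°  ·
antipodal pairs: 11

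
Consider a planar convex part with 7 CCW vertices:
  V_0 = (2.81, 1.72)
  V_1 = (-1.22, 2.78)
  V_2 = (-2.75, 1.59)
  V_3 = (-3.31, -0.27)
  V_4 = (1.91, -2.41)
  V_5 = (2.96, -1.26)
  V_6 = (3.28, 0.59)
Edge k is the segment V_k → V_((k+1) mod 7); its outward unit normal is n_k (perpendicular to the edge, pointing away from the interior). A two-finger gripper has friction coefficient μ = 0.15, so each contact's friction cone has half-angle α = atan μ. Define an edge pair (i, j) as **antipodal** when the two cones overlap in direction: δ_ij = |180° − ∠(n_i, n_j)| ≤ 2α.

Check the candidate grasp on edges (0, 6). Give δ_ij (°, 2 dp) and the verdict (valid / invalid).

α = atan 0.15 = 8.53°;  2α = 17.06°
edge 0: e_0 = (-4.03, +1.06);  n_0 = (+0.2544, +0.9671)
edge 6: e_6 = (-0.47, +1.13);  n_6 = (+0.9233, +0.3840)
∠(n_0, n_6) = 52.68°
δ = |180° − 52.68°| = 127.32°
127.32° > 2α = 17.06°  →  invalid

δ = 127.32°, invalid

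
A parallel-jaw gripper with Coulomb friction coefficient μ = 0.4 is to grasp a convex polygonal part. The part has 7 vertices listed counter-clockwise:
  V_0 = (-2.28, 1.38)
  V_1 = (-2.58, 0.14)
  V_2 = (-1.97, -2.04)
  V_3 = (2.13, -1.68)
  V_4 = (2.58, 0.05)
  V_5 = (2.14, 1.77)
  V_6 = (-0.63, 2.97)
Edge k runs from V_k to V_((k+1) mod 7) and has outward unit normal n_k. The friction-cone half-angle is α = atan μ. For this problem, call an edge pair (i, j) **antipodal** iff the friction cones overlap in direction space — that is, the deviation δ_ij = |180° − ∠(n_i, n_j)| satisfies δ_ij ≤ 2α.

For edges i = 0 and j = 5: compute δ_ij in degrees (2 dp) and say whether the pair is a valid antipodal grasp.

α = atan 0.4 = 21.80°;  2α = 43.60°
edge 0: e_0 = (-0.30, -1.24);  n_0 = (-0.9720, +0.2352)
edge 5: e_5 = (-2.77, +1.20);  n_5 = (+0.3975, +0.9176)
∠(n_0, n_5) = 99.82°
δ = |180° − 99.82°| = 80.18°
80.18° > 2α = 43.60°  →  invalid

δ = 80.18°, invalid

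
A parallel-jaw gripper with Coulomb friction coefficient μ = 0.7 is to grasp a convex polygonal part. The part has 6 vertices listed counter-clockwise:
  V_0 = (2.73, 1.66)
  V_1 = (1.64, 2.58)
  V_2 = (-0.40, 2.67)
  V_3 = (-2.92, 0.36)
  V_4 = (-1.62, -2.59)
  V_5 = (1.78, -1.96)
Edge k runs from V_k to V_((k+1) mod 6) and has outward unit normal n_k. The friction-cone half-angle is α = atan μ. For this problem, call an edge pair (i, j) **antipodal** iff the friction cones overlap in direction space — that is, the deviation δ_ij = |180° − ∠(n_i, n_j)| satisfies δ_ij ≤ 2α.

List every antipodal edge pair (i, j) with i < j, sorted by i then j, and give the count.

count = 7; pairs: (0,3), (0,4), (1,3), (1,4), (2,4), (2,5), (3,5)

α = atan 0.7 = 34.99°;  2α = 69.98°
n_0 = (+0.6450, +0.7642)
n_1 = (+0.0441, +0.9990)
n_2 = (-0.6757, +0.7372)
n_3 = (-0.9151, -0.4033)
n_4 = (+0.1822, -0.9833)
n_5 = (+0.9672, -0.2538)
  (0,1): δ = 142.36°  ·
  (0,2): δ = 97.32°  ·
  (0,3): δ = 26.05°  ✓
  (0,4): δ = 50.66°  ✓
  (0,5): δ = 115.46°  ·
  (1,2): δ = 134.96°  ·
  (1,3): δ = 63.69°  ✓
  (1,4): δ = 13.02°  ✓
  (1,5): δ = 77.82°  ·
  (2,3): δ = 108.73°  ·
  (2,4): δ = 32.01°  ✓
  (2,5): δ = 32.78°  ✓
  (3,4): δ = 103.28°  ·
  (3,5): δ = 38.49°  ✓
  (4,5): δ = 115.20°  ·
antipodal pairs: 7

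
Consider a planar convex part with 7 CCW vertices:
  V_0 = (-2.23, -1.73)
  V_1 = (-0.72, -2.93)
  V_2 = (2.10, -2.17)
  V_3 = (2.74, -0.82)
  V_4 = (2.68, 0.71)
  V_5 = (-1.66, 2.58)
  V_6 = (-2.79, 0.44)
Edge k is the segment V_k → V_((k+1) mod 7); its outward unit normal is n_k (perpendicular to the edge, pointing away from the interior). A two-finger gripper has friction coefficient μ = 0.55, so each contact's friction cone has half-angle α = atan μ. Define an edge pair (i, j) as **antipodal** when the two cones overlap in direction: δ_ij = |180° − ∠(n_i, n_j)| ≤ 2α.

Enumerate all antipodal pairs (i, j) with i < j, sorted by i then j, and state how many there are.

α = atan 0.55 = 28.81°;  2α = 57.62°
n_0 = (-0.6222, -0.7829)
n_1 = (+0.2602, -0.9655)
n_2 = (+0.9036, -0.4284)
n_3 = (+0.9992, +0.0392)
n_4 = (+0.3957, +0.9184)
n_5 = (-0.8843, +0.4669)
n_6 = (-0.9683, -0.2499)
  (0,1): δ = 126.44°  ·
  (0,2): δ = 76.89°  ·
  (0,3): δ = 49.28°  ✓
  (0,4): δ = 15.16°  ✓
  (0,5): δ = 100.64°  ·
  (0,6): δ = 142.94°  ·
  (1,2): δ = 130.45°  ·
  (1,3): δ = 102.84°  ·
  (1,4): δ = 38.39°  ✓
  (1,5): δ = 47.08°  ✓
  (1,6): δ = 89.39°  ·
  (2,3): δ = 152.39°  ·
  (2,4): δ = 87.95°  ·
  (2,5): δ = 2.47°  ✓
  (2,6): δ = 39.83°  ✓
  (3,4): δ = 115.56°  ·
  (3,5): δ = 30.08°  ✓
  (3,6): δ = 12.22°  ✓
  (4,5): δ = 94.53°  ·
  (4,6): δ = 52.22°  ✓
  (5,6): δ = 137.69°  ·
antipodal pairs: 9

count = 9; pairs: (0,3), (0,4), (1,4), (1,5), (2,5), (2,6), (3,5), (3,6), (4,6)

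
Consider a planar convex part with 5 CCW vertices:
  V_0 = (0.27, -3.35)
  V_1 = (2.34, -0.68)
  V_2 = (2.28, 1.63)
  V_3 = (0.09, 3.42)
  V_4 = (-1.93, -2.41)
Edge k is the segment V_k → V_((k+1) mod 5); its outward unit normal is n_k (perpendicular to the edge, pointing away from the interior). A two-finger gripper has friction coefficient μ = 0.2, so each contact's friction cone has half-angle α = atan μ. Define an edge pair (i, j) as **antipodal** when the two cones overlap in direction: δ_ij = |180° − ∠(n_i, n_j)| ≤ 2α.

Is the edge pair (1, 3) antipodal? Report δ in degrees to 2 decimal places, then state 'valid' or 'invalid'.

α = atan 0.2 = 11.31°;  2α = 22.62°
edge 1: e_1 = (-0.06, +2.31);  n_1 = (+0.9997, +0.0260)
edge 3: e_3 = (-2.02, -5.83);  n_3 = (-0.9449, +0.3274)
∠(n_1, n_3) = 159.40°
δ = |180° − 159.40°| = 20.60°
20.60° ≤ 2α = 22.62°  →  valid

δ = 20.60°, valid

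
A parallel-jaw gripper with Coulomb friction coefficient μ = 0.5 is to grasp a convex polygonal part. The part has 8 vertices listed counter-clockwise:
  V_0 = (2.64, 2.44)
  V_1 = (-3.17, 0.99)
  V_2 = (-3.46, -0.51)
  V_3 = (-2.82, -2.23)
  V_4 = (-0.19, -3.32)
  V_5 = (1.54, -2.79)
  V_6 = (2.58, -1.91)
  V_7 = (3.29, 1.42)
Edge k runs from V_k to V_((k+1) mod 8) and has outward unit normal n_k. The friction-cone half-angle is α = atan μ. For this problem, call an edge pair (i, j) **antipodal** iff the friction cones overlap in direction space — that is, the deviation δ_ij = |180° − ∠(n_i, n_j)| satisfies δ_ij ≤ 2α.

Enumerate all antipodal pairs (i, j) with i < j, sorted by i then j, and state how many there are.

α = atan 0.5 = 26.57°;  2α = 53.13°
n_0 = (-0.2421, +0.9702)
n_1 = (-0.9818, +0.1898)
n_2 = (-0.9372, -0.3487)
n_3 = (-0.3829, -0.9238)
n_4 = (+0.2929, -0.9561)
n_5 = (+0.6459, -0.7634)
n_6 = (+0.9780, -0.2085)
n_7 = (+0.8433, +0.5374)
  (0,1): δ = 114.96°  ·
  (0,2): δ = 83.60°  ·
  (0,3): δ = 36.52°  ✓
  (0,4): δ = 3.02°  ✓
  (0,5): δ = 26.22°  ✓
  (0,6): δ = 63.95°  ·
  (0,7): δ = 108.49°  ·
  (1,2): δ = 148.65°  ·
  (1,3): δ = 101.57°  ·
  (1,4): δ = 62.02°  ·
  (1,5): δ = 38.82°  ✓
  (1,6): δ = 1.09°  ✓
  (1,7): δ = 43.45°  ✓
  (2,3): δ = 132.92°  ·
  (2,4): δ = 93.38°  ·
  (2,5): δ = 70.17°  ·
  (2,6): δ = 32.45°  ✓
  (2,7): δ = 12.10°  ✓
  (3,4): δ = 140.46°  ·
  (3,5): δ = 117.25°  ·
  (3,6): δ = 79.52°  ·
  (3,7): δ = 34.98°  ✓
  (4,5): δ = 156.80°  ·
  (4,6): δ = 119.07°  ·
  (4,7): δ = 74.53°  ·
  (5,6): δ = 142.27°  ·
  (5,7): δ = 97.73°  ·
  (6,7): δ = 135.46°  ·
antipodal pairs: 9

count = 9; pairs: (0,3), (0,4), (0,5), (1,5), (1,6), (1,7), (2,6), (2,7), (3,7)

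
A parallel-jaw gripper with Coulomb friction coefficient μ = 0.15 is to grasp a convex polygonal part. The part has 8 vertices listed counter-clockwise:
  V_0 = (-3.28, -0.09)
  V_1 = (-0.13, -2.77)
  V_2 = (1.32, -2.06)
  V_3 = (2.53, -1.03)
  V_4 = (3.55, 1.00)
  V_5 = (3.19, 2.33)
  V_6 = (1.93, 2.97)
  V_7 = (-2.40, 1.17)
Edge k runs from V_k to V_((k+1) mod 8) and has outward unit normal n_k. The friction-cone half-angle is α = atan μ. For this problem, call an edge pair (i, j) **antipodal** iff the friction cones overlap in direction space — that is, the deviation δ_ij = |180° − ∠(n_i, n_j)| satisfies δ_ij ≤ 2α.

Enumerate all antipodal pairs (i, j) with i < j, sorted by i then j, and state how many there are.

count = 4; pairs: (0,5), (1,6), (2,7), (3,7)

α = atan 0.15 = 8.53°;  2α = 17.06°
n_0 = (-0.6480, -0.7616)
n_1 = (+0.4398, -0.8981)
n_2 = (+0.6482, -0.7615)
n_3 = (+0.8935, -0.4490)
n_4 = (+0.9653, +0.2613)
n_5 = (+0.4529, +0.8916)
n_6 = (-0.3839, +0.9234)
n_7 = (-0.8198, +0.5726)
  (0,1): δ = 113.52°  ·
  (0,2): δ = 99.20°  ·
  (0,3): δ = 76.29°  ·
  (0,4): δ = 34.46°  ·
  (0,5): δ = 13.46°  ✓
  (0,6): δ = 62.96°  ·
  (0,7): δ = 95.46°  ·
  (1,2): δ = 165.68°  ·
  (1,3): δ = 142.77°  ·
  (1,4): δ = 100.94°  ·
  (1,5): δ = 53.02°  ·
  (1,6): δ = 3.52°  ✓
  (1,7): δ = 28.98°  ·
  (2,3): δ = 157.08°  ·
  (2,4): δ = 115.26°  ·
  (2,5): δ = 67.33°  ·
  (2,6): δ = 17.83°  ·
  (2,7): δ = 14.66°  ✓
  (3,4): δ = 138.18°  ·
  (3,5): δ = 90.25°  ·
  (3,6): δ = 40.75°  ·
  (3,7): δ = 8.25°  ✓
  (4,5): δ = 132.07°  ·
  (4,6): δ = 82.57°  ·
  (4,7): δ = 50.08°  ·
  (5,6): δ = 130.50°  ·
  (5,7): δ = 98.00°  ·
  (6,7): δ = 147.50°  ·
antipodal pairs: 4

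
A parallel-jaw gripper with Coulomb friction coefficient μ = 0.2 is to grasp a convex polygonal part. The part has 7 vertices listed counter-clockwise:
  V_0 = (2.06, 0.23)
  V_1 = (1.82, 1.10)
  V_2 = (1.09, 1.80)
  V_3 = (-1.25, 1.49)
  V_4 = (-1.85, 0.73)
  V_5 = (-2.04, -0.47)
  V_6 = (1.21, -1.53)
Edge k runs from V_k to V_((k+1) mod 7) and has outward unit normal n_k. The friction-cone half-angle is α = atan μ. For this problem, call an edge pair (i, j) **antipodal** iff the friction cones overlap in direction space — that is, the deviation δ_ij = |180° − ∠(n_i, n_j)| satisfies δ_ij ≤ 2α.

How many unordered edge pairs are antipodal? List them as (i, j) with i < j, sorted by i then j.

α = atan 0.2 = 11.31°;  2α = 22.62°
n_0 = (+0.9640, +0.2659)
n_1 = (+0.6921, +0.7218)
n_2 = (-0.1313, +0.9913)
n_3 = (-0.7849, +0.6196)
n_4 = (-0.9877, +0.1564)
n_5 = (-0.3101, -0.9507)
n_6 = (+0.9005, -0.4349)
  (0,1): δ = 149.22°  ·
  (0,2): δ = 97.88°  ·
  (0,3): δ = 53.71°  ·
  (0,4): δ = 24.42°  ·
  (0,5): δ = 56.51°  ·
  (0,6): δ = 138.80°  ·
  (1,2): δ = 128.66°  ·
  (1,3): δ = 84.49°  ·
  (1,4): δ = 55.20°  ·
  (1,5): δ = 25.73°  ·
  (1,6): δ = 108.02°  ·
  (2,3): δ = 135.84°  ·
  (2,4): δ = 106.54°  ·
  (2,5): δ = 25.61°  ·
  (2,6): δ = 56.68°  ·
  (3,4): δ = 150.71°  ·
  (3,5): δ = 69.77°  ·
  (3,6): δ = 12.51°  ✓
  (4,5): δ = 99.07°  ·
  (4,6): δ = 16.78°  ✓
  (5,6): δ = 97.71°  ·
antipodal pairs: 2

count = 2; pairs: (3,6), (4,6)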